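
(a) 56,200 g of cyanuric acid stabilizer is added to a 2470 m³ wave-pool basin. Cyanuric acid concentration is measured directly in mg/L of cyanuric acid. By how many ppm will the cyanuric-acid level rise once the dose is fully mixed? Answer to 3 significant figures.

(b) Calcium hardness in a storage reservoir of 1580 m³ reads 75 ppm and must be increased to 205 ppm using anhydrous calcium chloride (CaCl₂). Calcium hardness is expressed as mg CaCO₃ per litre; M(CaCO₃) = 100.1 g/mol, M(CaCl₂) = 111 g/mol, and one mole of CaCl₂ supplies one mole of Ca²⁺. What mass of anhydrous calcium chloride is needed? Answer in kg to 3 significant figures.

(a) 22.8 ppm; (b) 228 kg

(a) Volume: 2470 m³ = 2,470,000 L.
(a) Rise: 56,200 g / 2,470,000 L × 1000 = 22.75 mg/L.

(b) Volume: 1580 m³ = 1,580,000 L.
(b) Hardness to add: (205 − 75) = 130 mg/L as CaCO₃ × 1,580,000 L = 205,400 g as CaCO₃.
(b) Moles of Ca²⁺ (1 mol Ca²⁺ ≡ 1 mol CaCO₃): 205,400 / 100.1 g/mol = 2052 mol.
(b) Mass of CaCl₂: 2052 × 111 = 227,800 g.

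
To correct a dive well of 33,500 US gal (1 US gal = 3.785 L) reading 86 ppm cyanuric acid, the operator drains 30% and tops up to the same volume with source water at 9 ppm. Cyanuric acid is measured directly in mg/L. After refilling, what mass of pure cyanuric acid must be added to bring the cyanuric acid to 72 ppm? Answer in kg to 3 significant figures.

1.15 kg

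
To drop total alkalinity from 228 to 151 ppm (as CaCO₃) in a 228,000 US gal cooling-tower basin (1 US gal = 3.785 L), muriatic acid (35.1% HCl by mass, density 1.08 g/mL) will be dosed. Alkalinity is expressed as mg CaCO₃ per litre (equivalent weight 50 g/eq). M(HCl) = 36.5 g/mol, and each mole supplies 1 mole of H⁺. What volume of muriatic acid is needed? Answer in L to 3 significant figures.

128 L

Volume: 228,000 US gal × 3.785 L/gal = 862,980 L.
Alkalinity to neutralize: (228 − 151) = 77 mg/L as CaCO₃ × 862,980 L = 66,450 g as CaCO₃.
Equivalents of H⁺ required: 66,450 ÷ 50 g/eq = 1329 eq = 1329 mol HCl.
Mass of HCl: 1329 × 36.5 = 48,510 g.
Mass of 35.1% solution: 48,510 / 0.351 = 138,200 g.
Volume: 138,200 g ÷ 1.08 g/mL = 128,000 mL.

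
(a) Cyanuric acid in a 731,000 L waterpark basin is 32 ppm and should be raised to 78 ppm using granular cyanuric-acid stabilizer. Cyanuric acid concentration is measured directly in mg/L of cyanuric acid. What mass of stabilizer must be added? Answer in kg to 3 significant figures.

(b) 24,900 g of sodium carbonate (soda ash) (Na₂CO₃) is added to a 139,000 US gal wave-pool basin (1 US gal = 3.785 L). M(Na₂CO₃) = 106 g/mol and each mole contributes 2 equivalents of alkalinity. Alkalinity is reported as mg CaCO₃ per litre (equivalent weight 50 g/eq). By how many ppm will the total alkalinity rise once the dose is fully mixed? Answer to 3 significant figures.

(a) CYA to add: (78 − 32) = 46 mg/L × 731,000 L = 33,630 g cyanuric acid.

(b) Volume: 139,000 US gal × 3.785 L/gal = 526,115 L.
(b) Moles of Na₂CO₃: 24,900 g ÷ 106 g/mol = 234.9 mol → 469.8 eq of alkalinity.
(b) As CaCO₃: 469.8 eq × 50 g/eq = 23,490 g.
(b) Rise: 23,490 g / 526,115 L × 1000 = 44.65 mg/L.

(a) 33.6 kg; (b) 44.6 ppm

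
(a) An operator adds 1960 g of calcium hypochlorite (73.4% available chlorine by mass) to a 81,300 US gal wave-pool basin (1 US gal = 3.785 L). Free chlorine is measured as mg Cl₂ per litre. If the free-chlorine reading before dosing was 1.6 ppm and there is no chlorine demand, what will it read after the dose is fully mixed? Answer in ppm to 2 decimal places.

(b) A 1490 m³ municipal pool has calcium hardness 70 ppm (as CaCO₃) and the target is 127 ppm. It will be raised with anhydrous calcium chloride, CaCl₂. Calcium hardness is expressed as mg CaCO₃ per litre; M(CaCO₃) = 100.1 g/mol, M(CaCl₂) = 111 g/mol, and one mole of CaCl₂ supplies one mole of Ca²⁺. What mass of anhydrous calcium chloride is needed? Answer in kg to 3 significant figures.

(a) 6.28 ppm; (b) 94.2 kg

(a) Volume: 81,300 US gal × 3.785 L/gal = 307,720 L.
(a) Available chlorine delivered: 1960 g × 0.734 = 1439 g as Cl₂.
(a) Concentration rise: 1439 g / 307,720 L = 4.675 mg/L = 4.68 ppm.
(a) Final FC: 1.6 + 4.68 = 6.28 ppm.

(b) Volume: 1490 m³ = 1,490,000 L.
(b) Hardness to add: (127 − 70) = 57 mg/L as CaCO₃ × 1,490,000 L = 84,930 g as CaCO₃.
(b) Moles of Ca²⁺ (1 mol Ca²⁺ ≡ 1 mol CaCO₃): 84,930 / 100.1 g/mol = 848.5 mol.
(b) Mass of CaCl₂: 848.5 × 111 = 94,180 g.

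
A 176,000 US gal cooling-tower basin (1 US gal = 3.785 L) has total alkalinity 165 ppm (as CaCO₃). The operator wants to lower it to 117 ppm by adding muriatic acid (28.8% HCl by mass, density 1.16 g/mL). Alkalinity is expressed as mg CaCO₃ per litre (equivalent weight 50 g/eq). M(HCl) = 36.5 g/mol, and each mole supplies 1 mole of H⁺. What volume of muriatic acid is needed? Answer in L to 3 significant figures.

69.9 L

Volume: 176,000 US gal × 3.785 L/gal = 666,160 L.
Alkalinity to neutralize: (165 − 117) = 48 mg/L as CaCO₃ × 666,160 L = 31,980 g as CaCO₃.
Equivalents of H⁺ required: 31,980 ÷ 50 g/eq = 639.5 eq = 639.5 mol HCl.
Mass of HCl: 639.5 × 36.5 = 23,340 g.
Mass of 28.8% solution: 23,340 / 0.288 = 81,050 g.
Volume: 81,050 g ÷ 1.16 g/mL = 69,870 mL.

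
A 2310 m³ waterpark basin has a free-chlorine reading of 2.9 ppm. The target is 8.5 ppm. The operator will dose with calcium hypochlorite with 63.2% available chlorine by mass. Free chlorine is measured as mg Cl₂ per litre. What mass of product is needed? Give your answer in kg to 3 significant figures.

Volume: 2310 m³ = 2,310,000 L.
Chlorine deficit: 8.5 − 2.9 = 5.6 ppm = 5.6 mg/L as Cl₂.
Cl₂ equivalent needed: 5.6 mg/L × 2,310,000 L = 12,940,000 mg = 12,940 g.
Product at 63.2% available chlorine: 12,940 / 0.632 = 20,470 g.

20.5 kg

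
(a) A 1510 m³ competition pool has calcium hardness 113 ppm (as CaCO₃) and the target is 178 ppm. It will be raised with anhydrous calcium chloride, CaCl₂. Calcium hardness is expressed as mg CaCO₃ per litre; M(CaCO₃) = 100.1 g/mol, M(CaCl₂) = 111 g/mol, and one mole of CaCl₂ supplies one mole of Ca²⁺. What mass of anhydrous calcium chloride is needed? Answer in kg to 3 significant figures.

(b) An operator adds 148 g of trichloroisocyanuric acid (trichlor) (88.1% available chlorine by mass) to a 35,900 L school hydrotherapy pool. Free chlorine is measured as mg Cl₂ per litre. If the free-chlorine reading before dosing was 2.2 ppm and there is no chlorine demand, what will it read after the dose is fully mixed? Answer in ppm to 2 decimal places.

(a) 109 kg; (b) 5.83 ppm

(a) Volume: 1510 m³ = 1,510,000 L.
(a) Hardness to add: (178 − 113) = 65 mg/L as CaCO₃ × 1,510,000 L = 98,150 g as CaCO₃.
(a) Moles of Ca²⁺ (1 mol Ca²⁺ ≡ 1 mol CaCO₃): 98,150 / 100.1 g/mol = 980.5 mol.
(a) Mass of CaCl₂: 980.5 × 111 = 108,800 g.

(b) Available chlorine delivered: 148 g × 0.881 = 130.4 g as Cl₂.
(b) Concentration rise: 130.4 g / 35,900 L = 3.632 mg/L = 3.63 ppm.
(b) Final FC: 2.2 + 3.63 = 5.83 ppm.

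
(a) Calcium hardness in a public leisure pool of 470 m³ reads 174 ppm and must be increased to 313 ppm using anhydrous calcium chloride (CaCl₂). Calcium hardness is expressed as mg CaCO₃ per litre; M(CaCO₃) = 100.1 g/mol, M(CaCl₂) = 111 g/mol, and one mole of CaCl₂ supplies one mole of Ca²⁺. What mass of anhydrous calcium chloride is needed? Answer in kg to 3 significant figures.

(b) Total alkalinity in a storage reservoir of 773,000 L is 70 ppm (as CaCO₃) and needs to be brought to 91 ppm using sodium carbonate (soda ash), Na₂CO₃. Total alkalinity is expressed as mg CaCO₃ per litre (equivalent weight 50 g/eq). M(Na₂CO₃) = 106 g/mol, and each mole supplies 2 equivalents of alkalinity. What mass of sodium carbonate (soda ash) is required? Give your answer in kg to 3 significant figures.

(a) 72.4 kg; (b) 17.2 kg

(a) Volume: 470 m³ = 470,000 L.
(a) Hardness to add: (313 − 174) = 139 mg/L as CaCO₃ × 470,000 L = 65,330 g as CaCO₃.
(a) Moles of Ca²⁺ (1 mol Ca²⁺ ≡ 1 mol CaCO₃): 65,330 / 100.1 g/mol = 652.6 mol.
(a) Mass of CaCl₂: 652.6 × 111 = 72,440 g.

(b) Alkalinity to add: (91 − 70) = 21 mg/L as CaCO₃ × 773,000 L = 16,230 g as CaCO₃.
(b) Equivalents: 16,230 g ÷ 50 g/eq = 324.7 eq.
(b) Each mole of Na₂CO₃ supplies 2 eq, so 324.7 / 2 = 162.3 mol.
(b) Mass: 162.3 mol × 106 g/mol = 17,210 g.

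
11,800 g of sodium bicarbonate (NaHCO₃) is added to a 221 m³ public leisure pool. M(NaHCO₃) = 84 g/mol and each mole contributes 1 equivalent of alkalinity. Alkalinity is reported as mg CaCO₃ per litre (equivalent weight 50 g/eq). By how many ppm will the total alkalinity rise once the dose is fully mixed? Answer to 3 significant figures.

Volume: 221 m³ = 221,000 L.
Moles of NaHCO₃: 11,800 g ÷ 84 g/mol = 140.5 mol → 140.5 eq of alkalinity.
As CaCO₃: 140.5 eq × 50 g/eq = 7024 g.
Rise: 7024 g / 221,000 L × 1000 = 31.78 mg/L.

31.8 ppm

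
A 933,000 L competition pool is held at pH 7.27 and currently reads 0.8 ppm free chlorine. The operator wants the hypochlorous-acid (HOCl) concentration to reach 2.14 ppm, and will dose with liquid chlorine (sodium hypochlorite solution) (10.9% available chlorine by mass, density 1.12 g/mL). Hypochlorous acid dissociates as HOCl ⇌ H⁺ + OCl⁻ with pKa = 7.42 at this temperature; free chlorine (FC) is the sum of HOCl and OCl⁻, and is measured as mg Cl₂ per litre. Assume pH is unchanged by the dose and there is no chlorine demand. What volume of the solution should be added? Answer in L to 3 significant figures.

[OCl⁻]/[HOCl] = 10^(pH − pKa) = 10^(7.27 − 7.42) = 0.7079; fraction as HOCl = 1/(1 + 0.7079) = 0.5855.
Free chlorine required for 2.14 ppm HOCl: 2.14 / 0.5855 = 3.655 ppm.
FC to add: 3.655 − 0.8 = 2.855 mg/L as Cl₂.
Cl₂ equivalent: 2.855 mg/L × 933,000 L = 2664 g.
Product at 10.9% available Cl: 2664 / 0.109 = 24,440 g.
Volume: 24,440 g ÷ 1.12 g/mL = 21,820 mL.

21.8 L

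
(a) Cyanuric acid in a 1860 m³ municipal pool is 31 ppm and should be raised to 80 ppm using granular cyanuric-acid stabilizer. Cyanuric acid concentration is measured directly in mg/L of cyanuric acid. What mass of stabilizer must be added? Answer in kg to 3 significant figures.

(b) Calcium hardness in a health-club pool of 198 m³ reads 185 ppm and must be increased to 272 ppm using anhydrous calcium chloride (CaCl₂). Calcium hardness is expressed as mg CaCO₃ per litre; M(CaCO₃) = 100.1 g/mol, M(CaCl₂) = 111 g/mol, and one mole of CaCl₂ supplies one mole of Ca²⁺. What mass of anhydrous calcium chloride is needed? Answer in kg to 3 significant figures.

(a) 91.1 kg; (b) 19.1 kg

(a) Volume: 1860 m³ = 1,860,000 L.
(a) CYA to add: (80 − 31) = 49 mg/L × 1,860,000 L = 91,140 g cyanuric acid.

(b) Volume: 198 m³ = 198,000 L.
(b) Hardness to add: (272 − 185) = 87 mg/L as CaCO₃ × 198,000 L = 17,230 g as CaCO₃.
(b) Moles of Ca²⁺ (1 mol Ca²⁺ ≡ 1 mol CaCO₃): 17,230 / 100.1 g/mol = 172.1 mol.
(b) Mass of CaCl₂: 172.1 × 111 = 19,100 g.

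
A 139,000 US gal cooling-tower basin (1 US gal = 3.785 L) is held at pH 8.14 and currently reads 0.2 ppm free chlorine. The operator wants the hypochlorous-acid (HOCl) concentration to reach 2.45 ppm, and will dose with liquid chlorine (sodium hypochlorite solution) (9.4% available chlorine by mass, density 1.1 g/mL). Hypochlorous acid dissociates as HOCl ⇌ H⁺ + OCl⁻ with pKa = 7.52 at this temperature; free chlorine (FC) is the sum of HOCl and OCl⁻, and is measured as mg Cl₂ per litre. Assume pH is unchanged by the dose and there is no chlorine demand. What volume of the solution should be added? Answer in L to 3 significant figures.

Volume: 139,000 US gal × 3.785 L/gal = 526,115 L.
[OCl⁻]/[HOCl] = 10^(pH − pKa) = 10^(8.14 − 7.52) = 4.169; fraction as HOCl = 1/(1 + 4.169) = 0.1935.
Free chlorine required for 2.45 ppm HOCl: 2.45 / 0.1935 = 12.66 ppm.
FC to add: 12.66 − 0.2 = 12.46 mg/L as Cl₂.
Cl₂ equivalent: 12.46 mg/L × 526,115 L = 6557 g.
Product at 9.4% available Cl: 6557 / 0.094 = 69,760 g.
Volume: 69,760 g ÷ 1.1 g/mL = 63,420 mL.

63.4 L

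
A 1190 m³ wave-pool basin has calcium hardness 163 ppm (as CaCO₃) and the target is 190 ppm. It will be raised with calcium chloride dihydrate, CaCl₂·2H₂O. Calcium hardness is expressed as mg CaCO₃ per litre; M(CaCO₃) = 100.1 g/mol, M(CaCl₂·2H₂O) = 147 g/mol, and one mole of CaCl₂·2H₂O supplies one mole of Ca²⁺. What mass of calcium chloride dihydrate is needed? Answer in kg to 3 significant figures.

47.2 kg

Volume: 1190 m³ = 1,190,000 L.
Hardness to add: (190 − 163) = 27 mg/L as CaCO₃ × 1,190,000 L = 32,130 g as CaCO₃.
Moles of Ca²⁺ (1 mol Ca²⁺ ≡ 1 mol CaCO₃): 32,130 / 100.1 g/mol = 321 mol.
Mass of CaCl₂·2H₂O: 321 × 147 = 47,180 g.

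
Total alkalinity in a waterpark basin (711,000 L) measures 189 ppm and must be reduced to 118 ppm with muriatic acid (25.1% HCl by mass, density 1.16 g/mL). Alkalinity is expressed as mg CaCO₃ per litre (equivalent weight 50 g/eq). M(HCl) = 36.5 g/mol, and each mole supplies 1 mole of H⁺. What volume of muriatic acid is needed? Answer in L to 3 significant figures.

127 L

Alkalinity to neutralize: (189 − 118) = 71 mg/L as CaCO₃ × 711,000 L = 50,480 g as CaCO₃.
Equivalents of H⁺ required: 50,480 ÷ 50 g/eq = 1010 eq = 1010 mol HCl.
Mass of HCl: 1010 × 36.5 = 36,850 g.
Mass of 25.1% solution: 36,850 / 0.251 = 146,800 g.
Volume: 146,800 g ÷ 1.16 g/mL = 126,600 mL.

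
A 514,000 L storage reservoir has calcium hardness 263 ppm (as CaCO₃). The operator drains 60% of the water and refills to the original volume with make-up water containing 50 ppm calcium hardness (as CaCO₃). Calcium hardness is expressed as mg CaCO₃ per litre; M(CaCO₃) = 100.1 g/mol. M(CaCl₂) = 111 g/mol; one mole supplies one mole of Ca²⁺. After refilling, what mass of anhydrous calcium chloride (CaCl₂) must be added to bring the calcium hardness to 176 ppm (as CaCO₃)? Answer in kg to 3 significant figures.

After draining 60% and refilling: 263 × 0.40 + 50 × 0.60 = 135.2 ppm.
Deficit to target: 176 − 135.2 = 40.8 mg/L.
As CaCO₃: 40.8 mg/L × 514,000 L = 20,970 g; ÷ 100.1 = 209.5 mol Ca²⁺.
Mass: 209.5 × 111 = 23,250 g.

23.3 kg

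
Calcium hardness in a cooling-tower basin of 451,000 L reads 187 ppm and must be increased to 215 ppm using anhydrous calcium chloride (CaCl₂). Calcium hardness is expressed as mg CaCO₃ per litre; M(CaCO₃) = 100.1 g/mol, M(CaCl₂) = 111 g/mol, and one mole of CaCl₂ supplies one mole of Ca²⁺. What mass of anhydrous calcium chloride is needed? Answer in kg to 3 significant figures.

14.0 kg

Hardness to add: (215 − 187) = 28 mg/L as CaCO₃ × 451,000 L = 12,630 g as CaCO₃.
Moles of Ca²⁺ (1 mol Ca²⁺ ≡ 1 mol CaCO₃): 12,630 / 100.1 g/mol = 126.2 mol.
Mass of CaCl₂: 126.2 × 111 = 14,000 g.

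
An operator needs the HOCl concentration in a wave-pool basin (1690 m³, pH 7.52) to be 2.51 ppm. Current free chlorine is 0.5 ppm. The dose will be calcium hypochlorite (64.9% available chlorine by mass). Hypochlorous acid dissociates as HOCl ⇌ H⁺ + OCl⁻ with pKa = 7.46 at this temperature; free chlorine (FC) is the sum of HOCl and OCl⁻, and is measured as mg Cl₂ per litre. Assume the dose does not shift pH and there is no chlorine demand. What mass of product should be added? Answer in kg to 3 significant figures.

Volume: 1690 m³ = 1,690,000 L.
[OCl⁻]/[HOCl] = 10^(pH − pKa) = 10^(7.52 − 7.46) = 1.148; fraction as HOCl = 1/(1 + 1.148) = 0.4655.
Free chlorine required for 2.51 ppm HOCl: 2.51 / 0.4655 = 5.392 ppm.
FC to add: 5.392 − 0.5 = 4.892 mg/L as Cl₂.
Cl₂ equivalent: 4.892 mg/L × 1,690,000 L = 8267 g.
Product at 64.9% available Cl: 8267 / 0.649 = 12,740 g.

12.7 kg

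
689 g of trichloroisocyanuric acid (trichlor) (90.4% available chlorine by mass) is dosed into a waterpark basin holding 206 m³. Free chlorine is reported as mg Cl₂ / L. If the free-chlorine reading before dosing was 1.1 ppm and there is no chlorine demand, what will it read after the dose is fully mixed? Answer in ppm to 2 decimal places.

Volume: 206 m³ = 206,000 L.
Available chlorine delivered: 689 g × 0.904 = 622.9 g as Cl₂.
Concentration rise: 622.9 g / 206,000 L = 3.024 mg/L = 3.02 ppm.
Final FC: 1.1 + 3.02 = 4.12 ppm.

4.12 ppm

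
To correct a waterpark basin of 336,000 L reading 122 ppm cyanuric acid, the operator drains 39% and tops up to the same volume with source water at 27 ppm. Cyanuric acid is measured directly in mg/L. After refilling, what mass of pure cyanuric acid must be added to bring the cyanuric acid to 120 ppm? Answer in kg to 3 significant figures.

11.8 kg

After draining 39% and refilling: 122 × 0.61 + 27 × 0.39 = 84.95 ppm.
Deficit to target: 120 − 84.95 = 35.05 mg/L.
Mass: 35.05 mg/L × 336,000 L = 11,780 g cyanuric acid.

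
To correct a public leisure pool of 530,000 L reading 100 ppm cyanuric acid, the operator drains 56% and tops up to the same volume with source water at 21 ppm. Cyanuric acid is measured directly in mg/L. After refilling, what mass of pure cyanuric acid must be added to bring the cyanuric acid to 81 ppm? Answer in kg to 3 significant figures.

After draining 56% and refilling: 100 × 0.44 + 21 × 0.56 = 55.76 ppm.
Deficit to target: 81 − 55.76 = 25.24 mg/L.
Mass: 25.24 mg/L × 530,000 L = 13,380 g cyanuric acid.

13.4 kg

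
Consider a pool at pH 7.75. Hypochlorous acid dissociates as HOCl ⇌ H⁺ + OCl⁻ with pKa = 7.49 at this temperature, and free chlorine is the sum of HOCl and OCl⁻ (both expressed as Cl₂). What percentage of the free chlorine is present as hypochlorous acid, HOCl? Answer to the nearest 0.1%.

35.5%

[OCl⁻]/[HOCl] = 10^(pH − pKa) = 10^(7.75 − 7.49) = 10^0.26 = 1.82.
Fraction as HOCl = 1 / (1 + 1.82) = 0.3546.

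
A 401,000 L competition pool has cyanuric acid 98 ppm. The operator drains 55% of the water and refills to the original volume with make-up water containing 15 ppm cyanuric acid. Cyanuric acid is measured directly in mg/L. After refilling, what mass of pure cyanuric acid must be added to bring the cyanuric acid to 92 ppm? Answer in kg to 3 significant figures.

After draining 55% and refilling: 98 × 0.45 + 15 × 0.55 = 52.35 ppm.
Deficit to target: 92 − 52.35 = 39.65 mg/L.
Mass: 39.65 mg/L × 401,000 L = 15,900 g cyanuric acid.

15.9 kg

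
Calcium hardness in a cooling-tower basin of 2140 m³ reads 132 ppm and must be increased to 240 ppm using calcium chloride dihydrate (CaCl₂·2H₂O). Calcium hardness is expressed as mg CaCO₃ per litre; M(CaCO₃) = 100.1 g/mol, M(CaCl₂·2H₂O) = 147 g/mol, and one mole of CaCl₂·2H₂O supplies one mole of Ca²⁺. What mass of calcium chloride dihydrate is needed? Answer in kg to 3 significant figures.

339 kg

Volume: 2140 m³ = 2,140,000 L.
Hardness to add: (240 − 132) = 108 mg/L as CaCO₃ × 2,140,000 L = 231,100 g as CaCO₃.
Moles of Ca²⁺ (1 mol Ca²⁺ ≡ 1 mol CaCO₃): 231,100 / 100.1 g/mol = 2309 mol.
Mass of CaCl₂·2H₂O: 2309 × 147 = 339,400 g.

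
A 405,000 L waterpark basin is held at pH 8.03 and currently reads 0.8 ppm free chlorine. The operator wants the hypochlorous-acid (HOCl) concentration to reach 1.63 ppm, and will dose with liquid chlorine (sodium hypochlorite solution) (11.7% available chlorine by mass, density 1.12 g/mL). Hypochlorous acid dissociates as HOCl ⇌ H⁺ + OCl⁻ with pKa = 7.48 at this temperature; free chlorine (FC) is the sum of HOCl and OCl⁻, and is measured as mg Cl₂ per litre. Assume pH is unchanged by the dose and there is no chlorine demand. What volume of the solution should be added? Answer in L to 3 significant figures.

[OCl⁻]/[HOCl] = 10^(pH − pKa) = 10^(8.03 − 7.48) = 3.548; fraction as HOCl = 1/(1 + 3.548) = 0.2199.
Free chlorine required for 1.63 ppm HOCl: 1.63 / 0.2199 = 7.413 ppm.
FC to add: 7.413 − 0.8 = 6.613 mg/L as Cl₂.
Cl₂ equivalent: 6.613 mg/L × 405,000 L = 2678 g.
Product at 11.7% available Cl: 2678 / 0.117 = 22,890 g.
Volume: 22,890 g ÷ 1.12 g/mL = 20,440 mL.

20.4 L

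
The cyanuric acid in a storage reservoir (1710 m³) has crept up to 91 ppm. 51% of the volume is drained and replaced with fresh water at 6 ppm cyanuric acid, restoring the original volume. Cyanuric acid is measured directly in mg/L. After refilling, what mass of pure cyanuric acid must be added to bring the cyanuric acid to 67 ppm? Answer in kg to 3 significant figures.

33.1 kg

Volume: 1710 m³ = 1,710,000 L.
After draining 51% and refilling: 91 × 0.49 + 6 × 0.51 = 47.65 ppm.
Deficit to target: 67 − 47.65 = 19.35 mg/L.
Mass: 19.35 mg/L × 1,710,000 L = 33,090 g cyanuric acid.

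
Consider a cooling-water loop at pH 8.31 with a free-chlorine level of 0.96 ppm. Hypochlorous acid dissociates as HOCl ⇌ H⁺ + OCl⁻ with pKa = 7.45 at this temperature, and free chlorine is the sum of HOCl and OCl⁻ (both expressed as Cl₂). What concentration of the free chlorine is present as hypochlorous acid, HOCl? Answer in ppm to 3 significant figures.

[OCl⁻]/[HOCl] = 10^(pH − pKa) = 10^(8.31 − 7.45) = 10^0.86 = 7.244.
Fraction as HOCl = 1 / (1 + 7.244) = 0.1213.
HOCl = 0.1213 × 0.96 ppm = 0.1164 ppm.

0.116 ppm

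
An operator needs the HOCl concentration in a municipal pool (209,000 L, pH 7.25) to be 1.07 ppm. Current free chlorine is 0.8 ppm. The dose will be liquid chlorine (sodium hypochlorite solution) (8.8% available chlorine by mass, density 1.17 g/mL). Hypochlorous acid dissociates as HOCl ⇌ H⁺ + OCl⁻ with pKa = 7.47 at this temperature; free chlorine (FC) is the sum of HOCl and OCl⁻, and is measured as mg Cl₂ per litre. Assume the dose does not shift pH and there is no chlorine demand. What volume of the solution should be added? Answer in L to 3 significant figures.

1.86 L

[OCl⁻]/[HOCl] = 10^(pH − pKa) = 10^(7.25 − 7.47) = 0.6026; fraction as HOCl = 1/(1 + 0.6026) = 0.624.
Free chlorine required for 1.07 ppm HOCl: 1.07 / 0.624 = 1.715 ppm.
FC to add: 1.715 − 0.8 = 0.9147 mg/L as Cl₂.
Cl₂ equivalent: 0.9147 mg/L × 209,000 L = 191.2 g.
Product at 8.8% available Cl: 191.2 / 0.088 = 2173 g.
Volume: 2173 g ÷ 1.17 g/mL = 1857 mL.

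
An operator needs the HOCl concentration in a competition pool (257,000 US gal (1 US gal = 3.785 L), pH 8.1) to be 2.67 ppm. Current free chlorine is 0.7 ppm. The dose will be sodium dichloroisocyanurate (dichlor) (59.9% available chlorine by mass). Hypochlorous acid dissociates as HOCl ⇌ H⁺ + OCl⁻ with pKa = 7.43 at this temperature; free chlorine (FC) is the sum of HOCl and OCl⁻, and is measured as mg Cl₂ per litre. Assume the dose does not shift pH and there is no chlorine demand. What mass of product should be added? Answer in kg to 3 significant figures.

23.5 kg

Volume: 257,000 US gal × 3.785 L/gal = 972,745 L.
[OCl⁻]/[HOCl] = 10^(pH − pKa) = 10^(8.1 − 7.43) = 4.677; fraction as HOCl = 1/(1 + 4.677) = 0.1761.
Free chlorine required for 2.67 ppm HOCl: 2.67 / 0.1761 = 15.16 ppm.
FC to add: 15.16 − 0.7 = 14.46 mg/L as Cl₂.
Cl₂ equivalent: 14.46 mg/L × 972,745 L = 14,060 g.
Product at 59.9% available Cl: 14,060 / 0.599 = 23,480 g.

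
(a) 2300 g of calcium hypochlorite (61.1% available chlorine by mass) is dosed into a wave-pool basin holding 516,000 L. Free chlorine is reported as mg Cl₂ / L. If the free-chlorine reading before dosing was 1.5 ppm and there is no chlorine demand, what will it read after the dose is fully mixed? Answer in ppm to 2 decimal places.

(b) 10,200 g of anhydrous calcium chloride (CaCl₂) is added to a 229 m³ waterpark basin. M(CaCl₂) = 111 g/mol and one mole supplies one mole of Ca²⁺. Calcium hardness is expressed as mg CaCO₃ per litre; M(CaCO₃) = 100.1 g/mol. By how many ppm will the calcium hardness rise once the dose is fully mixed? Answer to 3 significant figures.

(a) 4.22 ppm; (b) 40.2 ppm

(a) Available chlorine delivered: 2300 g × 0.611 = 1405 g as Cl₂.
(a) Concentration rise: 1405 g / 516,000 L = 2.723 mg/L = 2.72 ppm.
(a) Final FC: 1.5 + 2.72 = 4.22 ppm.

(b) Volume: 229 m³ = 229,000 L.
(b) Moles of Ca²⁺: 10,200 g ÷ 111 g/mol = 91.89 mol.
(b) As CaCO₃: 91.89 mol × 100.1 g/mol = 9198 g.
(b) Rise: 9198 g / 229,000 L × 1000 = 40.17 mg/L.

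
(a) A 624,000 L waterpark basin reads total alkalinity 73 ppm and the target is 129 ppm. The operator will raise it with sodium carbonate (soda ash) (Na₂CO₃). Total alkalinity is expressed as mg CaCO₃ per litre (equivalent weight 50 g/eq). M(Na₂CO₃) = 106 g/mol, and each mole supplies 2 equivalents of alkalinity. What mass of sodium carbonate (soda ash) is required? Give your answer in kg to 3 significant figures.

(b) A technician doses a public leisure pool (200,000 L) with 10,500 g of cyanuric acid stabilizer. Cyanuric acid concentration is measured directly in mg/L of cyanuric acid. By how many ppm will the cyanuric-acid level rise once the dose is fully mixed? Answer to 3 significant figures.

(a) 37.0 kg; (b) 52.5 ppm

(a) Alkalinity to add: (129 − 73) = 56 mg/L as CaCO₃ × 624,000 L = 34,940 g as CaCO₃.
(a) Equivalents: 34,940 g ÷ 50 g/eq = 698.9 eq.
(a) Each mole of Na₂CO₃ supplies 2 eq, so 698.9 / 2 = 349.4 mol.
(a) Mass: 349.4 mol × 106 g/mol = 37,040 g.

(b) Rise: 10,500 g / 200,000 L × 1000 = 52.5 mg/L.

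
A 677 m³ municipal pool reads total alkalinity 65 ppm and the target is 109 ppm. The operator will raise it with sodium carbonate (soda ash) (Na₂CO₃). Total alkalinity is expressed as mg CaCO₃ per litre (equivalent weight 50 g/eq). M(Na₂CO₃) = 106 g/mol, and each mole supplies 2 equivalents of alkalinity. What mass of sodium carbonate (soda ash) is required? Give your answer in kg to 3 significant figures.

Volume: 677 m³ = 677,000 L.
Alkalinity to add: (109 − 65) = 44 mg/L as CaCO₃ × 677,000 L = 29,790 g as CaCO₃.
Equivalents: 29,790 g ÷ 50 g/eq = 595.8 eq.
Each mole of Na₂CO₃ supplies 2 eq, so 595.8 / 2 = 297.9 mol.
Mass: 297.9 mol × 106 g/mol = 31,580 g.

31.6 kg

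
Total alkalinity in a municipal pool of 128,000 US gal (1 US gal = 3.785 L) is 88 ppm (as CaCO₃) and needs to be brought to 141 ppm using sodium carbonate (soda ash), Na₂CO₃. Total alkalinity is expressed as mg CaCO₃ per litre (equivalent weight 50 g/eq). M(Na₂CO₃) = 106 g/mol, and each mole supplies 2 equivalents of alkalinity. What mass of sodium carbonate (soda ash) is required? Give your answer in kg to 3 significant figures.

27.2 kg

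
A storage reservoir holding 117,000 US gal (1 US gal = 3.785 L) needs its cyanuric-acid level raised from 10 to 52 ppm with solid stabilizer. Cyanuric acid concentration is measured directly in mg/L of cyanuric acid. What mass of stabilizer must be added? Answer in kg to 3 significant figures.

Volume: 117,000 US gal × 3.785 L/gal = 442,845 L.
CYA to add: (52 − 10) = 42 mg/L × 442,845 L = 18,600 g cyanuric acid.

18.6 kg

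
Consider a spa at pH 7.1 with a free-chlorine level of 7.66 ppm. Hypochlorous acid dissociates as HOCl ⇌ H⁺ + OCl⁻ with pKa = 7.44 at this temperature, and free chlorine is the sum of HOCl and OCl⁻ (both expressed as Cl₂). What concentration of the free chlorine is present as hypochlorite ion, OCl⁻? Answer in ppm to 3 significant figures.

2.40 ppm

[OCl⁻]/[HOCl] = 10^(pH − pKa) = 10^(7.1 − 7.44) = 10^-0.34 = 0.4571.
Fraction as HOCl = 1 / (1 + 0.4571) = 0.6863.
OCl⁻ = (1 − 0.6863) × 7.66 ppm = 2.403 ppm.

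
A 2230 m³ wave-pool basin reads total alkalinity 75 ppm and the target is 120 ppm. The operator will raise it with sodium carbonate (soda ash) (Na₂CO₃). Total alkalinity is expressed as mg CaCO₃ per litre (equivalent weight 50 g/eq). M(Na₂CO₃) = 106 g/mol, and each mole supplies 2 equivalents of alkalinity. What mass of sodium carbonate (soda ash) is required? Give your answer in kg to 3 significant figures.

Volume: 2230 m³ = 2,230,000 L.
Alkalinity to add: (120 − 75) = 45 mg/L as CaCO₃ × 2,230,000 L = 100,400 g as CaCO₃.
Equivalents: 100,400 g ÷ 50 g/eq = 2007 eq.
Each mole of Na₂CO₃ supplies 2 eq, so 2007 / 2 = 1004 mol.
Mass: 1004 mol × 106 g/mol = 106,400 g.

106 kg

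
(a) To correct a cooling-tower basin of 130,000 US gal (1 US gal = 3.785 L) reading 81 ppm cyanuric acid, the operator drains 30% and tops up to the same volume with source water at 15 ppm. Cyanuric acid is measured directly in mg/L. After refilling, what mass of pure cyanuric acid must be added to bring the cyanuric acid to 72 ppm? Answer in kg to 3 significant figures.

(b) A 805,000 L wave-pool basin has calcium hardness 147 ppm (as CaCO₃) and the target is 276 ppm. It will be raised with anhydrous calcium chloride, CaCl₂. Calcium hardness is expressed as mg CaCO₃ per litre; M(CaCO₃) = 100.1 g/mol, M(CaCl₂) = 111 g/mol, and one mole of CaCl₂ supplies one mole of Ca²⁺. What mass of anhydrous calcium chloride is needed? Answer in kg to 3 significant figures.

(a) Volume: 130,000 US gal × 3.785 L/gal = 492,050 L.
(a) After draining 30% and refilling: 81 × 0.70 + 15 × 0.30 = 61.2 ppm.
(a) Deficit to target: 72 − 61.2 = 10.8 mg/L.
(a) Mass: 10.8 mg/L × 492,050 L = 5314 g cyanuric acid.

(b) Hardness to add: (276 − 147) = 129 mg/L as CaCO₃ × 805,000 L = 103,800 g as CaCO₃.
(b) Moles of Ca²⁺ (1 mol Ca²⁺ ≡ 1 mol CaCO₃): 103,800 / 100.1 g/mol = 1037 mol.
(b) Mass of CaCl₂: 1037 × 111 = 115,200 g.

(a) 5.31 kg; (b) 115 kg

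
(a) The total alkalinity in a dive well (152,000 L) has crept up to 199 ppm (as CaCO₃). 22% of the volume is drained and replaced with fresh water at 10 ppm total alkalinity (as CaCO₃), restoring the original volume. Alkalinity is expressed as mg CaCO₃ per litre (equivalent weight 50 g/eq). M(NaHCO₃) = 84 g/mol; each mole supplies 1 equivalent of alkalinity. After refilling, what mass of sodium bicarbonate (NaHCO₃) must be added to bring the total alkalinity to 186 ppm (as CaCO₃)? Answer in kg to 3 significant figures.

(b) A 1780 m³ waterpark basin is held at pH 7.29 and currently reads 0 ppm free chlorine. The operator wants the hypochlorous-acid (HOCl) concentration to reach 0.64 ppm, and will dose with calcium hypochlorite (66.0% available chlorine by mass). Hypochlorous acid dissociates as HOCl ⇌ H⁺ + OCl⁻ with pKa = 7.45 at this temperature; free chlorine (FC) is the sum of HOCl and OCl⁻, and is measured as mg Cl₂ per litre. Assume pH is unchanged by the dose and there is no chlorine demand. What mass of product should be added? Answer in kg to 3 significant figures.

(a) 7.30 kg; (b) 2.92 kg

(a) After draining 22% and refilling: 199 × 0.78 + 10 × 0.22 = 157.42 ppm.
(a) Deficit to target: 186 − 157.42 = 28.58 mg/L.
(a) As CaCO₃: 28.58 mg/L × 152,000 L = 4344 g; ÷ 50 g/eq ÷ 1 = 86.88 mol NaHCO₃.
(a) Mass: 86.88 × 84 = 7298 g.

(b) Volume: 1780 m³ = 1,780,000 L.
(b) [OCl⁻]/[HOCl] = 10^(pH − pKa) = 10^(7.29 − 7.45) = 0.6918; fraction as HOCl = 1/(1 + 0.6918) = 0.5911.
(b) Free chlorine required for 0.64 ppm HOCl: 0.64 / 0.5911 = 1.083 ppm.
(b) FC to add: 1.083 − 0 = 1.083 mg/L as Cl₂.
(b) Cl₂ equivalent: 1.083 mg/L × 1,780,000 L = 1927 g.
(b) Product at 66.0% available Cl: 1927 / 0.66 = 2920 g.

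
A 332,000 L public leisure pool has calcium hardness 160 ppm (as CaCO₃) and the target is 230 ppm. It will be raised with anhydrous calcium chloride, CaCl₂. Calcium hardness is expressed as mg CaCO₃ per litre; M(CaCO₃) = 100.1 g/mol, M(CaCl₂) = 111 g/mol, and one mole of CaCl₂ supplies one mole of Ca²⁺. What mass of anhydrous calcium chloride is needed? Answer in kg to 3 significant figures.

25.8 kg

Hardness to add: (230 − 160) = 70 mg/L as CaCO₃ × 332,000 L = 23,240 g as CaCO₃.
Moles of Ca²⁺ (1 mol Ca²⁺ ≡ 1 mol CaCO₃): 23,240 / 100.1 g/mol = 232.2 mol.
Mass of CaCl₂: 232.2 × 111 = 25,770 g.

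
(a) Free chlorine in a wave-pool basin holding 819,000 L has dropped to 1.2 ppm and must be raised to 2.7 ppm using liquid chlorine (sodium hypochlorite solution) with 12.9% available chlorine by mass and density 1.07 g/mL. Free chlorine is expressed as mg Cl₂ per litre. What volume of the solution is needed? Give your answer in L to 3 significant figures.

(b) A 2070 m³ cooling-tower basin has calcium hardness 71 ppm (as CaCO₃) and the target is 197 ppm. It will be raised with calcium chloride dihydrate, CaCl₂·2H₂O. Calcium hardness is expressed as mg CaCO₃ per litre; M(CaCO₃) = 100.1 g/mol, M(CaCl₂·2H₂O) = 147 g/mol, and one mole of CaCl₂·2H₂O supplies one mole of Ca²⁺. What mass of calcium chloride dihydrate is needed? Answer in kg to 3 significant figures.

(a) 8.90 L; (b) 383 kg

(a) Chlorine deficit: 2.7 − 1.2 = 1.5 ppm = 1.5 mg/L as Cl₂.
(a) Cl₂ equivalent needed: 1.5 mg/L × 819,000 L = 1,228,000 mg = 1228 g.
(a) Product at 12.9% available chlorine: 1228 / 0.129 = 9523 g.
(a) Volume at density 1.07 g/mL: 9523 g ÷ 1.07 g/mL = 8900 mL.

(b) Volume: 2070 m³ = 2,070,000 L.
(b) Hardness to add: (197 − 71) = 126 mg/L as CaCO₃ × 2,070,000 L = 260,800 g as CaCO₃.
(b) Moles of Ca²⁺ (1 mol Ca²⁺ ≡ 1 mol CaCO₃): 260,800 / 100.1 g/mol = 2606 mol.
(b) Mass of CaCl₂·2H₂O: 2606 × 147 = 383,000 g.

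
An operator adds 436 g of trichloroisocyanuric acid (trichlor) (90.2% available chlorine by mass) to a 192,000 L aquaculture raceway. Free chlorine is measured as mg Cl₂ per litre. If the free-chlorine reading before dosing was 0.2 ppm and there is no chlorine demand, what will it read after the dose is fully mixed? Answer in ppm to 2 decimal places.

Available chlorine delivered: 436 g × 0.902 = 393.3 g as Cl₂.
Concentration rise: 393.3 g / 192,000 L = 2.048 mg/L = 2.05 ppm.
Final FC: 0.2 + 2.05 = 2.25 ppm.

2.25 ppm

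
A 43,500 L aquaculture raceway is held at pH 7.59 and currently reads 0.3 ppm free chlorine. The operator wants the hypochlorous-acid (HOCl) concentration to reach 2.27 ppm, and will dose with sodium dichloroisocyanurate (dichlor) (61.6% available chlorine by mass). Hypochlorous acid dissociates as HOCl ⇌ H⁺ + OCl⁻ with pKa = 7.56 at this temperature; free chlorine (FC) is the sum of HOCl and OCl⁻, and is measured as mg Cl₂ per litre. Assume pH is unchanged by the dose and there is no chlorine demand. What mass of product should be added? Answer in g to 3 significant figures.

[OCl⁻]/[HOCl] = 10^(pH − pKa) = 10^(7.59 − 7.56) = 1.072; fraction as HOCl = 1/(1 + 1.072) = 0.4827.
Free chlorine required for 2.27 ppm HOCl: 2.27 / 0.4827 = 4.702 ppm.
FC to add: 4.702 − 0.3 = 4.402 mg/L as Cl₂.
Cl₂ equivalent: 4.402 mg/L × 43,500 L = 191.5 g.
Product at 61.6% available Cl: 191.5 / 0.616 = 310.9 g.

311 g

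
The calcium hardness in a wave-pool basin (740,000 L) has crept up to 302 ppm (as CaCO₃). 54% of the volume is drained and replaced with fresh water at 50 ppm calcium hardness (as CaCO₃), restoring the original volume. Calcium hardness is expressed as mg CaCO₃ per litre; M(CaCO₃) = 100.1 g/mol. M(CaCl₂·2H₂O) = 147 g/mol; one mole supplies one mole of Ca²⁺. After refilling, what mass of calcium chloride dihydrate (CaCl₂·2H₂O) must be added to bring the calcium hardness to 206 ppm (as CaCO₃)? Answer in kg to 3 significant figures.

43.6 kg

After draining 54% and refilling: 302 × 0.46 + 50 × 0.54 = 165.92 ppm.
Deficit to target: 206 − 165.92 = 40.08 mg/L.
As CaCO₃: 40.08 mg/L × 740,000 L = 29,660 g; ÷ 100.1 = 296.3 mol Ca²⁺.
Mass: 296.3 × 147 = 43,560 g.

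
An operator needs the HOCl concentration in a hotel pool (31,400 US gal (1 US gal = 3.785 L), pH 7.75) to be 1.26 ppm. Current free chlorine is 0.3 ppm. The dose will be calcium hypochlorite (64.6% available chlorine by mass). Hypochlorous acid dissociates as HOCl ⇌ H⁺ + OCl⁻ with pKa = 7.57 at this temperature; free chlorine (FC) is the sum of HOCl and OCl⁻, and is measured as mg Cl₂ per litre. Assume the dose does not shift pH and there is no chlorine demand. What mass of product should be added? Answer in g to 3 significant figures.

527 g

Volume: 31,400 US gal × 3.785 L/gal = 118,849 L.
[OCl⁻]/[HOCl] = 10^(pH − pKa) = 10^(7.75 − 7.57) = 1.514; fraction as HOCl = 1/(1 + 1.514) = 0.3978.
Free chlorine required for 1.26 ppm HOCl: 1.26 / 0.3978 = 3.167 ppm.
FC to add: 3.167 − 0.3 = 2.867 mg/L as Cl₂.
Cl₂ equivalent: 2.867 mg/L × 118,849 L = 340.8 g.
Product at 64.6% available Cl: 340.8 / 0.646 = 527.5 g.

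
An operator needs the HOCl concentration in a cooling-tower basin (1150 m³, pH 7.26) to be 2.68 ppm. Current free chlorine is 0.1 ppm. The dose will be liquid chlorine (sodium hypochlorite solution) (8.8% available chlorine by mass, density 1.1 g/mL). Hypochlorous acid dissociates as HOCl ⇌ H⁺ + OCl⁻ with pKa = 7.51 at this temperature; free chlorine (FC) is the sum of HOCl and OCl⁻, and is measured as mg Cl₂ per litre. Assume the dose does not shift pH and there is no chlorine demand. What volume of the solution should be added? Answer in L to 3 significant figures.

48.6 L

Volume: 1150 m³ = 1,150,000 L.
[OCl⁻]/[HOCl] = 10^(pH − pKa) = 10^(7.26 − 7.51) = 0.5623; fraction as HOCl = 1/(1 + 0.5623) = 0.6401.
Free chlorine required for 2.68 ppm HOCl: 2.68 / 0.6401 = 4.187 ppm.
FC to add: 4.187 − 0.1 = 4.087 mg/L as Cl₂.
Cl₂ equivalent: 4.087 mg/L × 1,150,000 L = 4700 g.
Product at 8.8% available Cl: 4700 / 0.088 = 53,410 g.
Volume: 53,410 g ÷ 1.1 g/mL = 48,560 mL.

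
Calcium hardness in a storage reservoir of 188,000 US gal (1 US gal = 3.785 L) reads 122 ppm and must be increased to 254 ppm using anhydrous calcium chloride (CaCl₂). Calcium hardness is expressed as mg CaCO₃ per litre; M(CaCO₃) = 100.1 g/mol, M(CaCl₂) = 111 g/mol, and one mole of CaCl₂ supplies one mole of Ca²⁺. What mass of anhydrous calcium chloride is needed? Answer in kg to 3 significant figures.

Volume: 188,000 US gal × 3.785 L/gal = 711,580 L.
Hardness to add: (254 − 122) = 132 mg/L as CaCO₃ × 711,580 L = 93,930 g as CaCO₃.
Moles of Ca²⁺ (1 mol Ca²⁺ ≡ 1 mol CaCO₃): 93,930 / 100.1 g/mol = 938.3 mol.
Mass of CaCl₂: 938.3 × 111 = 104,200 g.

104 kg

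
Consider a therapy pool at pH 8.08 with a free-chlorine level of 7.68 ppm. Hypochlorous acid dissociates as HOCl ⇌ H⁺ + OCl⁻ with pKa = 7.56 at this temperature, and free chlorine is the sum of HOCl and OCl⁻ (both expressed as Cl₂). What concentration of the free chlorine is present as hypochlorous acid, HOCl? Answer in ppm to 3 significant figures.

1.78 ppm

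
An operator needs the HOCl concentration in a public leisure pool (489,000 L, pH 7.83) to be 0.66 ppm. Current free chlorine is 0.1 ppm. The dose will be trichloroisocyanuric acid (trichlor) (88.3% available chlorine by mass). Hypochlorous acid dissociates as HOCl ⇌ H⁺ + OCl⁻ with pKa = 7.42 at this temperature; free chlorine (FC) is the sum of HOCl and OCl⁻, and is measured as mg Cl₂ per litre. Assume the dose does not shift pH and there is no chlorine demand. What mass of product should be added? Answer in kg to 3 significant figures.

[OCl⁻]/[HOCl] = 10^(pH − pKa) = 10^(7.83 − 7.42) = 2.57; fraction as HOCl = 1/(1 + 2.57) = 0.2801.
Free chlorine required for 0.66 ppm HOCl: 0.66 / 0.2801 = 2.356 ppm.
FC to add: 2.356 − 0.1 = 2.256 mg/L as Cl₂.
Cl₂ equivalent: 2.256 mg/L × 489,000 L = 1103 g.
Product at 88.3% available Cl: 1103 / 0.883 = 1250 g.

1.25 kg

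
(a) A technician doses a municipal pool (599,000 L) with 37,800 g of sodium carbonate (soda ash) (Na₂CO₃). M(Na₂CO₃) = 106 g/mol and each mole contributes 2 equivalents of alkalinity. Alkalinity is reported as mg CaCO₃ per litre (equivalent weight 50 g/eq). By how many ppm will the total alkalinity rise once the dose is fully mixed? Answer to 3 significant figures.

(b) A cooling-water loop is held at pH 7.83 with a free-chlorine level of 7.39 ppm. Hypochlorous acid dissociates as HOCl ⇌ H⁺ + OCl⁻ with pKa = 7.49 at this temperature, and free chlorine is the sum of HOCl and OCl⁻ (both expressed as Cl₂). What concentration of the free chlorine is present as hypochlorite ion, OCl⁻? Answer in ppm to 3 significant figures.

(a) 59.5 ppm; (b) 5.07 ppm

(a) Moles of Na₂CO₃: 37,800 g ÷ 106 g/mol = 356.6 mol → 713.2 eq of alkalinity.
(a) As CaCO₃: 713.2 eq × 50 g/eq = 35,660 g.
(a) Rise: 35,660 g / 599,000 L × 1000 = 59.53 mg/L.

(b) [OCl⁻]/[HOCl] = 10^(pH − pKa) = 10^(7.83 − 7.49) = 10^0.34 = 2.188.
(b) Fraction as HOCl = 1 / (1 + 2.188) = 0.3137.
(b) OCl⁻ = (1 − 0.3137) × 7.39 ppm = 5.072 ppm.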